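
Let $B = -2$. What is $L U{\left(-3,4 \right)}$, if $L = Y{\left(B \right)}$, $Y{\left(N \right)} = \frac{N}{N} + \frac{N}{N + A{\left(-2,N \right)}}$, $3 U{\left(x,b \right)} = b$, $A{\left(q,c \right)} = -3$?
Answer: $\frac{28}{15} \approx 1.8667$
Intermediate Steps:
$U{\left(x,b \right)} = \frac{b}{3}$
$Y{\left(N \right)} = 1 + \frac{N}{-3 + N}$ ($Y{\left(N \right)} = \frac{N}{N} + \frac{N}{N - 3} = 1 + \frac{N}{-3 + N}$)
$L = \frac{7}{5}$ ($L = \frac{-3 + 2 \left(-2\right)}{-3 - 2} = \frac{-3 - 4}{-5} = \left(- \frac{1}{5}\right) \left(-7\right) = \frac{7}{5} \approx 1.4$)
$L U{\left(-3,4 \right)} = \frac{7 \cdot \frac{1}{3} \cdot 4}{5} = \frac{7}{5} \cdot \frac{4}{3} = \frac{28}{15}$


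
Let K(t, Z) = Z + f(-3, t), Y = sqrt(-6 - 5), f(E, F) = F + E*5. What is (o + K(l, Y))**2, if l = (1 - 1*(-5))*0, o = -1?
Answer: (16 - I*sqrt(11))**2 ≈ 245.0 - 106.13*I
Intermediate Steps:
f(E, F) = F + 5*E
l = 0 (l = (1 + 5)*0 = 6*0 = 0)
Y = I*sqrt(11) (Y = sqrt(-11) = I*sqrt(11) ≈ 3.3166*I)
K(t, Z) = -15 + Z + t (K(t, Z) = Z + (t + 5*(-3)) = Z + (t - 15) = Z + (-15 + t) = -15 + Z + t)
(o + K(l, Y))**2 = (-1 + (-15 + I*sqrt(11) + 0))**2 = (-1 + (-15 + I*sqrt(11)))**2 = (-16 + I*sqrt(11))**2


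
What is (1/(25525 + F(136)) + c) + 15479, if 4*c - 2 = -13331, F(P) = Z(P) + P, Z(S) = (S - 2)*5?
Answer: 1279344301/105324 ≈ 12147.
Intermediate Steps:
Z(S) = -10 + 5*S (Z(S) = (-2 + S)*5 = -10 + 5*S)
F(P) = -10 + 6*P (F(P) = (-10 + 5*P) + P = -10 + 6*P)
c = -13329/4 (c = ½ + (¼)*(-13331) = ½ - 13331/4 = -13329/4 ≈ -3332.3)
(1/(25525 + F(136)) + c) + 15479 = (1/(25525 + (-10 + 6*136)) - 13329/4) + 15479 = (1/(25525 + (-10 + 816)) - 13329/4) + 15479 = (1/(25525 + 806) - 13329/4) + 15479 = (1/26331 - 13329/4) + 15479 = -350965895/105324 + 15479 = 1279344301/105324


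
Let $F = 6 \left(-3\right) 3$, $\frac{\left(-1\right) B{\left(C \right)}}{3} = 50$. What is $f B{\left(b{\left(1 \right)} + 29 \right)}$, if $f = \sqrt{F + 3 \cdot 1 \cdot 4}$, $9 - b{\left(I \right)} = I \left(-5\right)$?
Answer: $- 150 i \sqrt{42} \approx - 972.11 i$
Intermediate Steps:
$b{\left(I \right)} = 9 + 5 I$ ($b{\left(I \right)} = 9 - I \left(-5\right) = 9 - - 5 I = 9 + 5 I$)
$B{\left(C \right)} = -150$ ($B{\left(C \right)} = \left(-3\right) 50 = -150$)
$F = -54$ ($F = \left(-18\right) 3 = -54$)
$f = i \sqrt{42}$ ($f = \sqrt{-54 + 3 \cdot 1 \cdot 4} = \sqrt{-54 + 3 \cdot 4} = \sqrt{-54 + 12} = \sqrt{-42} = i \sqrt{42} \approx 6.4807 i$)
$f B{\left(b{\left(1 \right)} + 29 \right)} = i \sqrt{42} \left(-150\right) = - 150 i \sqrt{42}$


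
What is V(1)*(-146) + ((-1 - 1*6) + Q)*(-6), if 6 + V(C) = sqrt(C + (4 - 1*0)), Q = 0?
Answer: 918 - 146*sqrt(5) ≈ 591.53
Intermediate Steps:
V(C) = -6 + sqrt(4 + C) (V(C) = -6 + sqrt(C + (4 - 1*0)) = -6 + sqrt(C + (4 + 0)) = -6 + sqrt(C + 4) = -6 + sqrt(4 + C))
V(1)*(-146) + ((-1 - 1*6) + Q)*(-6) = (-6 + sqrt(4 + 1))*(-146) + ((-1 - 1*6) + 0)*(-6) = (-6 + sqrt(5))*(-146) + ((-1 - 6) + 0)*(-6) = (876 - 146*sqrt(5)) + (-7 + 0)*(-6) = (876 - 146*sqrt(5)) - 7*(-6) = (876 - 146*sqrt(5)) + 42 = 918 - 146*sqrt(5)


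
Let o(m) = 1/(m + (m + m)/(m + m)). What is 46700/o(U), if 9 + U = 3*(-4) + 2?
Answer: -840600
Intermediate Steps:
U = -19 (U = -9 + (3*(-4) + 2) = -9 + (-12 + 2) = -9 - 10 = -19)
o(m) = 1/(1 + m) (o(m) = 1/(m + (2*m)/((2*m))) = 1/(m + (2*m)*(1/(2*m))) = 1/(m + 1) = 1/(1 + m))
46700/o(U) = 46700/(1/(1 - 19)) = 46700/(1/(-18)) = 46700/(-1/18) = 46700*(-18) = -840600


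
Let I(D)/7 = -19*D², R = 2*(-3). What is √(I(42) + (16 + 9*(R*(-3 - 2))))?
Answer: I*√234326 ≈ 484.07*I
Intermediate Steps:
R = -6
I(D) = -133*D² (I(D) = 7*(-19*D²) = -133*D²)
√(I(42) + (16 + 9*(R*(-3 - 2)))) = √(-133*42² + (16 + 9*(-6*(-3 - 2)))) = √(-133*1764 + (16 + 9*(-6*(-5)))) = √(-234612 + (16 + 9*30)) = √(-234612 + (16 + 270)) = √(-234612 + 286) = √(-234326) = I*√234326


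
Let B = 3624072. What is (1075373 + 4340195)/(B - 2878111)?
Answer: 5415568/745961 ≈ 7.2599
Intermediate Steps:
(1075373 + 4340195)/(B - 2878111) = (1075373 + 4340195)/(3624072 - 2878111) = 5415568/745961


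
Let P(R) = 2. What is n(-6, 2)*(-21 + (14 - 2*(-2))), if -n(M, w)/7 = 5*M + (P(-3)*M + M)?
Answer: -1008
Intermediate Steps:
n(M, w) = -56*M (n(M, w) = -7*(5*M + (2*M + M)) = -7*(5*M + 3*M) = -56*M)
n(-6, 2)*(-21 + (14 - 2*(-2))) = (-56*(-6))*(-21 + (14 - 2*(-2))) = 336*(-21 + (14 + 4)) = 336*(-21 + 18) = 336*(-3) = -1008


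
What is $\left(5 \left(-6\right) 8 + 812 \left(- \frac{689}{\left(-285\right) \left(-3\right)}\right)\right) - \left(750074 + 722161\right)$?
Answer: $- \frac{1259525593}{855} \approx -1.4731 \cdot 10^{6}$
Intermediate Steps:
$\left(5 \left(-6\right) 8 + 812 \left(- \frac{689}{\left(-285\right) \left(-3\right)}\right)\right) - \left(750074 + 722161\right) = \left(\left(-30\right) 8 + 812 \left(- \frac{689}{855}\right)\right) - 1472235 = \left(-240 + 812 \left(\left(-689\right) \frac{1}{855}\right)\right) - 1472235 = \left(-240 + 812 \left(- \frac{689}{855}\right)\right) - 1472235 = \left(-240 - \frac{559468}{855}\right) - 1472235 = - \frac{764668}{855} - 1472235 = - \frac{1259525593}{855}$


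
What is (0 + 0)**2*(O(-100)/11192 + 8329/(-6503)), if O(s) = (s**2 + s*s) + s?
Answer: 0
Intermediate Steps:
O(s) = s + 2*s**2 (O(s) = (s**2 + s**2) + s = 2*s**2 + s = s + 2*s**2)
(0 + 0)**2*(O(-100)/11192 + 8329/(-6503)) = (0 + 0)**2*(-100*(1 + 2*(-100))/11192 + 8329/(-6503)) = 0**2*(-100*(1 - 200)*(1/11192) + 8329*(-1/6503)) = 0*(-100*(-199)*(1/11192) - 8329/6503) = 0*(19900*(1/11192) - 8329/6503) = 0*(4975/2798 - 8329/6503) = 0*(9047883/18195394) = 0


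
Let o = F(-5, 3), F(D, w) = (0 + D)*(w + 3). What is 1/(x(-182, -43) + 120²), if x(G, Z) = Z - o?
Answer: 1/14387 ≈ 6.9507e-5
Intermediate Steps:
F(D, w) = D*(3 + w)
o = -30 (o = -5*(3 + 3) = -5*6 = -30)
x(G, Z) = 30 + Z (x(G, Z) = Z - 1*(-30) = Z + 30 = 30 + Z)
1/(x(-182, -43) + 120²) = 1/((30 - 43) + 120²) = 1/(-13 + 14400) = 1/14387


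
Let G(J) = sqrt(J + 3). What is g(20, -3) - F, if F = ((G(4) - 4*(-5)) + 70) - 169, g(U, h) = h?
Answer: 76 - sqrt(7) ≈ 73.354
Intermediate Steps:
G(J) = sqrt(3 + J)
F = -79 + sqrt(7) (F = ((sqrt(3 + 4) - 4*(-5)) + 70) - 169 = ((sqrt(7) + 20) + 70) - 169 = ((20 + sqrt(7)) + 70) - 169 = (90 + sqrt(7)) - 169 = -79 + sqrt(7) ≈ -76.354)
g(20, -3) - F = -3 - (-79 + sqrt(7)) = -3 + (79 - sqrt(7)) = 76 - sqrt(7)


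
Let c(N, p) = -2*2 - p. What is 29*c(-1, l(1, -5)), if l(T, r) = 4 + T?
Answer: -261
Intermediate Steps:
c(N, p) = -4 - p
29*c(-1, l(1, -5)) = 29*(-4 - (4 + 1)) = 29*(-4 - 1*5) = 29*(-4 - 5) = 29*(-9) = -261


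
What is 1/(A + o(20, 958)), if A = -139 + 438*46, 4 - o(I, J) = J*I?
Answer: 1/853 ≈ 0.0011723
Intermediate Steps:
o(I, J) = 4 - I*J (o(I, J) = 4 - J*I = 4 - I*J)
A = 20009 (A = -139 + 20148 = 20009)
1/(A + o(20, 958)) = 1/(20009 + (4 - 1*20*958)) = 1/(20009 + (4 - 19160)) = 1/(20009 - 19156) = 1/853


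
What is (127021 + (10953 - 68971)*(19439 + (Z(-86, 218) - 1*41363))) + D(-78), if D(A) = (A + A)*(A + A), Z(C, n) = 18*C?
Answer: 1361949853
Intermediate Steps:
D(A) = 4*A**2 (D(A) = (2*A)*(2*A) = 4*A**2)
(127021 + (10953 - 68971)*(19439 + (Z(-86, 218) - 1*41363))) + D(-78) = (127021 + (10953 - 68971)*(19439 + (18*(-86) - 1*41363))) + 4*(-78)**2 = (127021 - 58018*(19439 + (-1548 - 41363))) + 4*6084 = (127021 - 58018*(19439 - 42911)) + 24336 = (127021 - 58018*(-23472)) + 24336 = (127021 + 1361798496) + 24336 = 1361925517 + 24336 = 1361949853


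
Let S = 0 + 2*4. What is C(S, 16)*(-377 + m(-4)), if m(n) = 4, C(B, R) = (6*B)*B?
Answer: -143232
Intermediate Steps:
S = 8 (S = 0 + 8 = 8)
C(B, R) = 6*B²
C(S, 16)*(-377 + m(-4)) = (6*8²)*(-377 + 4) = (6*64)*(-373) = 384*(-373) = -143232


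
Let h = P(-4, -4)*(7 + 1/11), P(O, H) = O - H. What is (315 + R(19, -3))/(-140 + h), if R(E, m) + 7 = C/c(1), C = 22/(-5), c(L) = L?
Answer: -759/350 ≈ -2.1686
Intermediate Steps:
C = -22/5 (C = 22*(-1/5) = -22/5 ≈ -4.4000)
R(E, m) = -57/5 (R(E, m) = -7 - 22/5/1 = -7 - 22/5*1 = -7 - 22/5 = -57/5)
h = 0 (h = (-4 - 1*(-4))*(7 + 1/11) = (-4 + 4)*(7 + 1/11) = 0*(78/11) = 0)
(315 + R(19, -3))/(-140 + h) = (315 - 57/5)/(-140 + 0) = (1518/5)/(-140) = (1518/5)*(-1/140) = -759/350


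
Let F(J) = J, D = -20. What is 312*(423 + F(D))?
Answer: 125736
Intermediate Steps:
312*(423 + F(D)) = 312*(423 - 20) = 312*403 = 125736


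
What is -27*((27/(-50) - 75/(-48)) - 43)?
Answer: 453357/400 ≈ 1133.4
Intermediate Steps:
-27*((27/(-50) - 75/(-48)) - 43) = -27*((27*(-1/50) - 75*(-1/48)) - 43) = -27*((-27/50 + 25/16) - 43) = -27*(409/400 - 43) = -27*(-16791/400) = 453357/400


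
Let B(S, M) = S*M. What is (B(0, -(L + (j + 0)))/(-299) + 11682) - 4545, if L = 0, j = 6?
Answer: 7137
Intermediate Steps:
B(S, M) = M*S
(B(0, -(L + (j + 0)))/(-299) + 11682) - 4545 = ((-(0 + (6 + 0))*0)/(-299) + 11682) - 4545 = ((-(0 + 6)*0)*(-1/299) + 11682) - 4545 = ((-1*6*0)*(-1/299) + 11682) - 4545 = (-6*0*(-1/299) + 11682) - 4545 = (0*(-1/299) + 11682) - 4545 = (0 + 11682) - 4545 = 11682 - 4545 = 7137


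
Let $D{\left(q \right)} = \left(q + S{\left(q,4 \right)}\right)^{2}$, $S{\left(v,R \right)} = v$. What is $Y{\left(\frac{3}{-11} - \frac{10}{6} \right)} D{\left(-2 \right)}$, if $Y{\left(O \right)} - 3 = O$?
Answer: $\frac{560}{33} \approx 16.97$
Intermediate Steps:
$Y{\left(O \right)} = 3 + O$
$D{\left(q \right)} = 4 q^{2}$ ($D{\left(q \right)} = \left(q + q\right)^{2} = \left(2 q\right)^{2} = 4 q^{2}$)
$Y{\left(\frac{3}{-11} - \frac{10}{6} \right)} D{\left(-2 \right)} = \left(3 + \left(\frac{3}{-11} - \frac{10}{6}\right)\right) 4 \left(-2\right)^{2} = \left(3 + \left(3 \left(- \frac{1}{11}\right) - \frac{5}{3}\right)\right) 4 \cdot 4 = \left(3 - \frac{64}{33}\right) 16 = \frac{35}{33} \cdot 16 = \frac{560}{33}$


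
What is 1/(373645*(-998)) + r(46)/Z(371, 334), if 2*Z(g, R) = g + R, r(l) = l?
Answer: 6861317723/52578577110 ≈ 0.13050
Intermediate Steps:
Z(g, R) = R/2 + g/2 (Z(g, R) = (g + R)/2 = (R + g)/2 = R/2 + g/2)
1/(373645*(-998)) + r(46)/Z(371, 334) = 1/(373645*(-998)) + 46/((½)*334 + (½)*371) = (1/373645)*(-1/998) + 46/(167 + 371/2) = -1/372897710 + 46/(705/2) = -1/372897710 + 46*(2/705) = -1/372897710 + 92/705 = 6861317723/52578577110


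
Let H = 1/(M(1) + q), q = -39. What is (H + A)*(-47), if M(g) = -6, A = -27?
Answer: 57152/45 ≈ 1270.0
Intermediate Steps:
H = -1/45 (H = 1/(-6 - 39) = 1/(-45) = -1/45 ≈ -0.022222)
(H + A)*(-47) = (-1/45 - 27)*(-47) = -1216/45*(-47) = 57152/45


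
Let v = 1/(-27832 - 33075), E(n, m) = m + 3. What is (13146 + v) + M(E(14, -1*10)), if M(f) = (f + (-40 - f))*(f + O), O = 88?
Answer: 603344741/60907 ≈ 9906.0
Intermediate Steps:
E(n, m) = 3 + m
v = -1/60907 (v = 1/(-60907) = -1/60907 ≈ -1.6418e-5)
M(f) = -3520 - 40*f (M(f) = (f + (-40 - f))*(f + 88) = -40*(88 + f) = -3520 - 40*f)
(13146 + v) + M(E(14, -1*10)) = (13146 - 1/60907) + (-3520 - 40*(3 - 1*10)) = 800683421/60907 + (-3520 - 40*(3 - 10)) = 800683421/60907 + (-3520 - 40*(-7)) = 800683421/60907 + (-3520 + 280) = 800683421/60907 - 3240 = 603344741/60907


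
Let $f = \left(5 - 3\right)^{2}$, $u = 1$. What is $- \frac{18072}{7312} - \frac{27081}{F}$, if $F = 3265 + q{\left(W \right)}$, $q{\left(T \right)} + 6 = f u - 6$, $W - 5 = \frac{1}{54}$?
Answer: $- \frac{32109597}{2976898} \approx -10.786$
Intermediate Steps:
$W = \frac{271}{54}$ ($W = 5 + \frac{1}{54} = \frac{271}{54} \approx 5.0185$)
$f = 4$ ($f = 2^{2} = 4$)
$q{\left(T \right)} = -8$ ($q{\left(T \right)} = -6 + \left(4 \cdot 1 - 6\right) = -6 + \left(4 - 6\right) = -6 - 2 = -8$)
$F = 3257$ ($F = 3265 - 8 = 3257$)
$- \frac{18072}{7312} - \frac{27081}{F} = - \frac{18072}{7312} - \frac{27081}{3257} = \left(-18072\right) \frac{1}{7312} - \frac{27081}{3257} = - \frac{2259}{914} - \frac{27081}{3257} = - \frac{32109597}{2976898}$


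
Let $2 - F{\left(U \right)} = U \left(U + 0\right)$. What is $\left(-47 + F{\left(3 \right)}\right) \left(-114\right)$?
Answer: $6156$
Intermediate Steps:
$F{\left(U \right)} = 2 - U^{2}$ ($F{\left(U \right)} = 2 - U \left(U + 0\right) = 2 - U U = 2 - U^{2}$)
$\left(-47 + F{\left(3 \right)}\right) \left(-114\right) = \left(-47 + \left(2 - 3^{2}\right)\right) \left(-114\right) = \left(-47 + \left(2 - 9\right)\right) \left(-114\right) = \left(-47 - 7\right) \left(-114\right) = \left(-54\right) \left(-114\right) = 6156$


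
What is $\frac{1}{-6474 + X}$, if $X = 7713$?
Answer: $\frac{1}{1239} \approx 0.0008071$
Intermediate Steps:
$\frac{1}{-6474 + X} = \frac{1}{-6474 + 7713} = \frac{1}{1239}$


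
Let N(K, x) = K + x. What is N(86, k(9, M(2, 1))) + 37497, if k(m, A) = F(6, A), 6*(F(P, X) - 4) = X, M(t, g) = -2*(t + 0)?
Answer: 112759/3 ≈ 37586.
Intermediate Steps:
M(t, g) = -2*t
F(P, X) = 4 + X/6
k(m, A) = 4 + A/6
N(86, k(9, M(2, 1))) + 37497 = (86 + (4 + (-2*2)/6)) + 37497 = (86 + (4 + (1/6)*(-4))) + 37497 = (86 + (4 - 2/3)) + 37497 = (86 + 10/3) + 37497 = 268/3 + 37497 = 112759/3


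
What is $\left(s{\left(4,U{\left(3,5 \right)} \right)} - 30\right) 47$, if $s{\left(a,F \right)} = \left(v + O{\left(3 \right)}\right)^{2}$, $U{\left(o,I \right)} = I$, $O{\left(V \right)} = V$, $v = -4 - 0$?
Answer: $-1363$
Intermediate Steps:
$v = -4$ ($v = -4 + 0 = -4$)
$s{\left(a,F \right)} = 1$ ($s{\left(a,F \right)} = \left(-4 + 3\right)^{2} = \left(-1\right)^{2} = 1$)
$\left(s{\left(4,U{\left(3,5 \right)} \right)} - 30\right) 47 = \left(1 - 30\right) 47 = \left(-29\right) 47 = -1363$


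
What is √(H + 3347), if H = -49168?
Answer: I*√45821 ≈ 214.06*I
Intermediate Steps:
√(H + 3347) = √(-49168 + 3347) = √(-45821) = I*√45821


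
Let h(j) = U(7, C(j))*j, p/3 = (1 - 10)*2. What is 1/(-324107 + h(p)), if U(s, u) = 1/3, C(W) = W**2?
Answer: -1/324125 ≈ -3.0852e-6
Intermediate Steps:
p = -54 (p = 3*((1 - 10)*2) = 3*(-9*2) = 3*(-18) = -54)
U(s, u) = 1/3
h(j) = j/3
1/(-324107 + h(p)) = 1/(-324107 + (1/3)*(-54)) = 1/(-324107 - 18) = 1/(-324125) = -1/324125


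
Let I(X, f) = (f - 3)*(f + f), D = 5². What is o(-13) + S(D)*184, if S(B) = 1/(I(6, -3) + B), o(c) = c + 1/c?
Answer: -7978/793 ≈ -10.061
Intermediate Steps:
D = 25
I(X, f) = 2*f*(-3 + f) (I(X, f) = (-3 + f)*(2*f) = 2*f*(-3 + f))
S(B) = 1/(36 + B) (S(B) = 1/(2*(-3)*(-3 - 3) + B) = 1/(2*(-3)*(-6) + B) = 1/(36 + B))
o(-13) + S(D)*184 = (-13 + 1/(-13)) + 184/(36 + 25) = (-13 - 1/13) + 184/61 = -170/13 + (1/61)*184 = -170/13 + 184/61 = -7978/793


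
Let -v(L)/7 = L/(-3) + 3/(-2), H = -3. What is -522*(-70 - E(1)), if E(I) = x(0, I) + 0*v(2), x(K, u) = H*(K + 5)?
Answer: 28710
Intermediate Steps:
v(L) = 21/2 + 7*L/3 (v(L) = -7*(L/(-3) + 3/(-2)) = -7*(L*(-⅓) + 3*(-½)) = -7*(-L/3 - 3/2) = -7*(-3/2 - L/3) = 21/2 + 7*L/3)
x(K, u) = -15 - 3*K (x(K, u) = -3*(K + 5) = -3*(5 + K) = -15 - 3*K)
E(I) = -15 (E(I) = (-15 - 3*0) + 0*(21/2 + (7/3)*2) = (-15 + 0) + 0*(21/2 + 14/3) = -15 + 0*(91/6) = -15 + 0 = -15)
-522*(-70 - E(1)) = -522*(-70 - 1*(-15)) = -522*(-70 + 15) = -522*(-55) = 28710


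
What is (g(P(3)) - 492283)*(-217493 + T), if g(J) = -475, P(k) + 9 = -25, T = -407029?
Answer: 307738211676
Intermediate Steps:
P(k) = -34 (P(k) = -9 - 25 = -34)
(g(P(3)) - 492283)*(-217493 + T) = (-475 - 492283)*(-217493 - 407029) = -492758*(-624522) = 307738211676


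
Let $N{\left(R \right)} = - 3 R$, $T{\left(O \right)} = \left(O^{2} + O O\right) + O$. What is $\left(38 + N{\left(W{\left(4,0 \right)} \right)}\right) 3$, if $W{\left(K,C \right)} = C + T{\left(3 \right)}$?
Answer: $-75$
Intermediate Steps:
$T{\left(O \right)} = O + 2 O^{2}$ ($T{\left(O \right)} = \left(O^{2} + O^{2}\right) + O = 2 O^{2} + O = O + 2 O^{2}$)
$W{\left(K,C \right)} = 21 + C$ ($W{\left(K,C \right)} = C + 3 \left(1 + 2 \cdot 3\right) = C + 3 \left(1 + 6\right) = C + 3 \cdot 7 = C + 21 = 21 + C$)
$\left(38 + N{\left(W{\left(4,0 \right)} \right)}\right) 3 = \left(38 - 3 \left(21 + 0\right)\right) 3 = \left(38 - 63\right) 3 = \left(-25\right) 3 = -75$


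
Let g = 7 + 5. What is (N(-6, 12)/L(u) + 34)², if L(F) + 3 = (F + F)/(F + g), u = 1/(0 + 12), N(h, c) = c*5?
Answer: 36264484/187489 ≈ 193.42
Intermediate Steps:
N(h, c) = 5*c
g = 12
u = 1/12 ≈ 0.083333
L(F) = -3 + 2*F/(12 + F) (L(F) = -3 + (F + F)/(F + 12) = -3 + (2*F)/(12 + F) = -3 + 2*F/(12 + F))
(N(-6, 12)/L(u) + 34)² = ((5*12)/(((-36 - 1*1/12)/(12 + 1/12))) + 34)² = (60/(((-36 - 1/12)/(145/12))) + 34)² = (60/(((12/145)*(-433/12))) + 34)² = (60/(-433/145) + 34)² = (60*(-145/433) + 34)² = (-8700/433 + 34)² = (6022/433)² = 36264484/187489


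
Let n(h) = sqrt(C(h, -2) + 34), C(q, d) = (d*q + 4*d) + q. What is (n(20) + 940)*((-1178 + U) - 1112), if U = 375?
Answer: -1800100 - 1915*sqrt(6) ≈ -1.8048e+6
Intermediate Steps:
C(q, d) = q + 4*d + d*q (C(q, d) = (4*d + d*q) + q = q + 4*d + d*q)
n(h) = sqrt(26 - h) (n(h) = sqrt((h + 4*(-2) - 2*h) + 34) = sqrt((h - 8 - 2*h) + 34) = sqrt((-8 - h) + 34) = sqrt(26 - h))
(n(20) + 940)*((-1178 + U) - 1112) = (sqrt(26 - 1*20) + 940)*((-1178 + 375) - 1112) = (sqrt(26 - 20) + 940)*(-803 - 1112) = (sqrt(6) + 940)*(-1915) = (940 + sqrt(6))*(-1915) = -1800100 - 1915*sqrt(6)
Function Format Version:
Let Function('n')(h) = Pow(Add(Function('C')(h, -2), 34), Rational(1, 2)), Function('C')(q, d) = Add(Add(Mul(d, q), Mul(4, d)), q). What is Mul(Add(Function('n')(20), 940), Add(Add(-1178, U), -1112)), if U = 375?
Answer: Add(-1800100, Mul(-1915, Pow(6, Rational(1, 2)))) ≈ -1.8048e+6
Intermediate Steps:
Function('C')(q, d) = Add(q, Mul(4, d), Mul(d, q)) (Function('C')(q, d) = Add(Add(Mul(4, d), Mul(d, q)), q) = Add(q, Mul(4, d), Mul(d, q)))
Function('n')(h) = Pow(Add(26, Mul(-1, h)), Rational(1, 2)) (Function('n')(h) = Pow(Add(Add(h, Mul(4, -2), Mul(-2, h)), 34), Rational(1, 2)) = Pow(Add(Add(h, -8, Mul(-2, h)), 34), Rational(1, 2)) = Pow(Add(Add(-8, Mul(-1, h)), 34), Rational(1, 2)) = Pow(Add(26, Mul(-1, h)), Rational(1, 2)))
Mul(Add(Function('n')(20), 940), Add(Add(-1178, U), -1112)) = Mul(Add(Pow(Add(26, Mul(-1, 20)), Rational(1, 2)), 940), Add(Add(-1178, 375), -1112)) = Mul(Add(Pow(Add(26, -20), Rational(1, 2)), 940), Add(-803, -1112)) = Mul(Add(Pow(6, Rational(1, 2)), 940), -1915) = Mul(Add(940, Pow(6, Rational(1, 2))), -1915) = Add(-1800100, Mul(-1915, Pow(6, Rational(1, 2))))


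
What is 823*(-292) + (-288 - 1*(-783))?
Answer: -239821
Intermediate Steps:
823*(-292) + (-288 - 1*(-783)) = -240316 + (-288 + 783) = -240316 + 495 = -239821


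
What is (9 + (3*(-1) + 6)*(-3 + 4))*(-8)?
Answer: -96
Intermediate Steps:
(9 + (3*(-1) + 6)*(-3 + 4))*(-8) = (9 + (-3 + 6)*1)*(-8) = (9 + 3*1)*(-8) = (9 + 3)*(-8) = 12*(-8) = -96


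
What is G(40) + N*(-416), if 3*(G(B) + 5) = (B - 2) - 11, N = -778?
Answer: 323652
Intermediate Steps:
G(B) = -28/3 + B/3 (G(B) = -5 + ((B - 2) - 11)/3 = -5 + ((-2 + B) - 11)/3 = -5 + (-13 + B)/3 = -5 + (-13/3 + B/3) = -28/3 + B/3)
G(40) + N*(-416) = (-28/3 + (⅓)*40) - 778*(-416) = (-28/3 + 40/3) + 323648 = 4 + 323648 = 323652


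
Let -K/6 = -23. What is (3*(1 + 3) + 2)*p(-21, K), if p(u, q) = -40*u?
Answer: 11760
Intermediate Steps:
K = 138 (K = -6*(-23) = 138)
(3*(1 + 3) + 2)*p(-21, K) = (3*(1 + 3) + 2)*(-40*(-21)) = (3*4 + 2)*840 = (12 + 2)*840 = 14*840 = 11760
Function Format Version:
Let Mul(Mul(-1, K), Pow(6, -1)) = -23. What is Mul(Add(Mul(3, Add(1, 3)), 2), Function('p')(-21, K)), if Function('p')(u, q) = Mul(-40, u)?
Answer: 11760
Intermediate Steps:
K = 138 (K = Mul(-6, -23) = 138)
Mul(Add(Mul(3, Add(1, 3)), 2), Function('p')(-21, K)) = Mul(Add(Mul(3, Add(1, 3)), 2), Mul(-40, -21)) = Mul(Add(Mul(3, 4), 2), 840) = Mul(Add(12, 2), 840) = Mul(14, 840) = 11760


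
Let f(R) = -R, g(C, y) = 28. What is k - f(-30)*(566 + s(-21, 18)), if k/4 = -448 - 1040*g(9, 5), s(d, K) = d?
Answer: -134622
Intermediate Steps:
k = -118272 (k = 4*(-448 - 1040*28) = 4*(-448 - 29120) = 4*(-29568) = -118272)
k - f(-30)*(566 + s(-21, 18)) = -118272 - (-1*(-30))*(566 - 21) = -118272 - 30*545 = -118272 - 1*16350 = -118272 - 16350 = -134622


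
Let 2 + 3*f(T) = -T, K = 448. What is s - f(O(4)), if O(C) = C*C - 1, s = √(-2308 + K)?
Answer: 17/3 + 2*I*√465 ≈ 5.6667 + 43.128*I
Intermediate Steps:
s = 2*I*√465 (s = √(-2308 + 448) = √(-1860) = 2*I*√465 ≈ 43.128*I)
O(C) = -1 + C² (O(C) = C² - 1 = -1 + C²)
f(T) = -⅔ - T/3 (f(T) = -⅔ + (-T)/3 = -⅔ - T/3)
s - f(O(4)) = 2*I*√465 - (-⅔ - (-1 + 4²)/3) = 2*I*√465 - (-⅔ - (-1 + 16)/3) = 2*I*√465 - (-⅔ - ⅓*15) = 2*I*√465 - (-⅔ - 5) = 2*I*√465 - 1*(-17/3) = 2*I*√465 + 17/3 = 17/3 + 2*I*√465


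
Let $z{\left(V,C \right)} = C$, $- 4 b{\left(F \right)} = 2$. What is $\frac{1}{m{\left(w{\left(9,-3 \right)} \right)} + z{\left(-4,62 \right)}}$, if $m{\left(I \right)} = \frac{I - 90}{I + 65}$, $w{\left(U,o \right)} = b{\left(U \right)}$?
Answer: $\frac{129}{7817} \approx 0.016502$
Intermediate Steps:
$b{\left(F \right)} = - \frac{1}{2}$ ($b{\left(F \right)} = \left(- \frac{1}{4}\right) 2 = - \frac{1}{2}$)
$w{\left(U,o \right)} = - \frac{1}{2}$
$m{\left(I \right)} = \frac{-90 + I}{65 + I}$
$\frac{1}{m{\left(w{\left(9,-3 \right)} \right)} + z{\left(-4,62 \right)}} = \frac{1}{\frac{-90 - \frac{1}{2}}{65 - \frac{1}{2}} + 62} = \frac{1}{\frac{1}{\frac{129}{2}} \left(- \frac{181}{2}\right) + 62} = \frac{1}{\frac{2}{129} \left(- \frac{181}{2}\right) + 62} = \frac{1}{- \frac{181}{129} + 62} = \frac{1}{\frac{7817}{129}} = \frac{129}{7817}$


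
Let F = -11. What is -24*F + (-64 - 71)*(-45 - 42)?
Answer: 12009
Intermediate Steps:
-24*F + (-64 - 71)*(-45 - 42) = -24*(-11) + (-64 - 71)*(-45 - 42) = 264 - 135*(-87) = 264 + 11745 = 12009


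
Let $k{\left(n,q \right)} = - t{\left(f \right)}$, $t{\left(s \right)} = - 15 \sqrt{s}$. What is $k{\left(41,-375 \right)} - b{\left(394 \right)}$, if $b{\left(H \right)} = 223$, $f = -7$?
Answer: $-223 + 15 i \sqrt{7} \approx -223.0 + 39.686 i$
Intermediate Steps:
$k{\left(n,q \right)} = 15 i \sqrt{7}$ ($k{\left(n,q \right)} = - \left(-15\right) \sqrt{-7} = - \left(-15\right) i \sqrt{7} = 15 i \sqrt{7}$)
$k{\left(41,-375 \right)} - b{\left(394 \right)} = 15 i \sqrt{7} - 223 = -223 + 15 i \sqrt{7}$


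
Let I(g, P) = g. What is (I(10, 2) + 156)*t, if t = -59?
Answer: -9794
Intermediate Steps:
(I(10, 2) + 156)*t = (10 + 156)*(-59) = 166*(-59) = -9794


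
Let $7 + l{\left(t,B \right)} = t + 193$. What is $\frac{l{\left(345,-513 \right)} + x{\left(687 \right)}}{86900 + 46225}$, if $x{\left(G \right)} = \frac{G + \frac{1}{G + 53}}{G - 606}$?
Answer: $\frac{32336521}{7979512500} \approx 0.0040524$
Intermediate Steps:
$l{\left(t,B \right)} = 186 + t$ ($l{\left(t,B \right)} = -7 + \left(t + 193\right) = -7 + \left(193 + t\right) = 186 + t$)
$x{\left(G \right)} = \frac{G + \frac{1}{53 + G}}{-606 + G}$
$\frac{l{\left(345,-513 \right)} + x{\left(687 \right)}}{86900 + 46225} = \frac{\left(186 + 345\right) + \frac{1 + 687^{2} + 53 \cdot 687}{-32118 + 687^{2} - 379911}}{86900 + 46225} = \frac{531 + \frac{1 + 471969 + 36411}{-32118 + 471969 - 379911}}{133125} = \left(531 + \frac{1}{59940} \cdot 508381\right) \frac{1}{133125} = \left(531 + \frac{508381}{59940}\right) \frac{1}{133125} = \frac{32336521}{59940} \cdot \frac{1}{133125} = \frac{32336521}{7979512500}$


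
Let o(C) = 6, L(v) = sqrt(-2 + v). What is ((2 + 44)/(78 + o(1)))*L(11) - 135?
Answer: -1867/14 ≈ -133.36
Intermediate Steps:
((2 + 44)/(78 + o(1)))*L(11) - 135 = ((2 + 44)/(78 + 6))*sqrt(-2 + 11) - 135 = (46/84)*sqrt(9) - 135 = (46*(1/84))*3 - 135 = (23/42)*3 - 135 = 23/14 - 135 = -1867/14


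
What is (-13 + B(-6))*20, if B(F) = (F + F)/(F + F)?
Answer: -240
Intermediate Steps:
B(F) = 1 (B(F) = (2*F)/((2*F)) = (2*F)*(1/(2*F)) = 1)
(-13 + B(-6))*20 = (-13 + 1)*20 = -12*20 = -240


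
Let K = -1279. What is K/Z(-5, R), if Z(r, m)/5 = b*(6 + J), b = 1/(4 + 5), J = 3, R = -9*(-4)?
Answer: -1279/5 ≈ -255.80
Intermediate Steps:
R = 36
b = 1/9 ≈ 0.11111
Z(r, m) = 5 (Z(r, m) = 5*((6 + 3)/9) = 5*((1/9)*9) = 5*1 = 5)
K/Z(-5, R) = -1279/5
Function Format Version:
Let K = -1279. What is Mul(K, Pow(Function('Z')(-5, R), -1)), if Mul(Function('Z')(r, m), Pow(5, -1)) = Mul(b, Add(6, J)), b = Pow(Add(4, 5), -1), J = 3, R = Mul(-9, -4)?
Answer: Rational(-1279, 5) ≈ -255.80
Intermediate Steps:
R = 36
b = Rational(1, 9) (b = Pow(9, -1) = Rational(1, 9) ≈ 0.11111)
Function('Z')(r, m) = 5 (Function('Z')(r, m) = Mul(5, Mul(Rational(1, 9), Add(6, 3))) = Mul(5, Mul(Rational(1, 9), 9)) = Mul(5, 1) = 5)
Mul(K, Pow(Function('Z')(-5, R), -1)) = Mul(-1279, Pow(5, -1)) = Mul(-1279, Rational(1, 5)) = Rational(-1279, 5)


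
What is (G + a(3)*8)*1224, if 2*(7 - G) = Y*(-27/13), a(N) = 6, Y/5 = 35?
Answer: 3766860/13 ≈ 2.8976e+5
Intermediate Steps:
Y = 175 (Y = 5*35 = 175)
G = 4907/26 (G = 7 - 175*(-27/13)/2 = 7 - 175*(-27*1/13)/2 = 7 - 175*(-27)/(2*13) = 7 - ½*(-4725/13) = 7 + 4725/26 = 4907/26 ≈ 188.73)
(G + a(3)*8)*1224 = (4907/26 + 6*8)*1224 = (4907/26 + 48)*1224 = (6155/26)*1224 = 3766860/13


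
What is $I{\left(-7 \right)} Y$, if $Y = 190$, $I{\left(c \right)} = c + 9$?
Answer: $380$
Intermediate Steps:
$I{\left(c \right)} = 9 + c$
$I{\left(-7 \right)} Y = \left(9 - 7\right) 190 = 2 \cdot 190 = 380$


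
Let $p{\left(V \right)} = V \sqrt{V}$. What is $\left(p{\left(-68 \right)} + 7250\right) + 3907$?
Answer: $11157 - 136 i \sqrt{17} \approx 11157.0 - 560.74 i$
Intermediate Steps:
$p{\left(V \right)} = V^{\frac{3}{2}}$
$\left(p{\left(-68 \right)} + 7250\right) + 3907 = \left(\left(-68\right)^{\frac{3}{2}} + 7250\right) + 3907 = \left(- 136 i \sqrt{17} + 7250\right) + 3907 = \left(7250 - 136 i \sqrt{17}\right) + 3907 = 11157 - 136 i \sqrt{17}$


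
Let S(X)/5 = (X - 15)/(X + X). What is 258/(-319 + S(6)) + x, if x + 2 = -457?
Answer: -593601/1291 ≈ -459.80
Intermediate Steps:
x = -459 (x = -2 - 457 = -459)
S(X) = 5*(-15 + X)/(2*X) (S(X) = 5*((X - 15)/(X + X)) = 5*((-15 + X)/((2*X))) = 5*((-15 + X)*(1/(2*X))) = 5*((-15 + X)/(2*X)) = 5*(-15 + X)/(2*X))
258/(-319 + S(6)) + x = 258/(-319 + (5/2)*(-15 + 6)/6) - 459 = 258/(-319 + (5/2)*(⅙)*(-9)) - 459 = 258/(-319 - 15/4) - 459 = 258/(-1291/4) - 459 = -4/1291*258 - 459 = -1032/1291 - 459 = -593601/1291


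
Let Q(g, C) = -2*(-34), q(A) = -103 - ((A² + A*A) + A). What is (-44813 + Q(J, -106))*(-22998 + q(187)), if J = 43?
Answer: 4171397370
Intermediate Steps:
q(A) = -103 - A - 2*A² (q(A) = -103 - ((A² + A²) + A) = -103 - (2*A² + A) = -103 - (A + 2*A²) = -103 + (-A - 2*A²) = -103 - A - 2*A²)
Q(g, C) = 68
(-44813 + Q(J, -106))*(-22998 + q(187)) = (-44813 + 68)*(-22998 + (-103 - 1*187 - 2*187²)) = -44745*(-22998 + (-103 - 187 - 2*34969)) = -44745*(-22998 + (-103 - 187 - 69938)) = -44745*(-22998 - 70228) = -44745*(-93226) = 4171397370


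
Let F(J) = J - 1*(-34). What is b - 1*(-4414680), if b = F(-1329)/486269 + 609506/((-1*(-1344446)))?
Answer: 206153724252585276/46697315141 ≈ 4.4147e+6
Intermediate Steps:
F(J) = 34 + J (F(J) = J + 34 = 34 + J)
b = 21045915396/46697315141 (b = (34 - 1329)/486269 + 609506/((-1*(-1344446))) = -1295*1/486269 + 609506/1344446 = -185/69467 + 609506*(1/1344446) = -185/69467 + 304753/672223 = 21045915396/46697315141 ≈ 0.45069)
b - 1*(-4414680) = 21045915396/46697315141 - 1*(-4414680) = 21045915396/46697315141 + 4414680 = 206153724252585276/46697315141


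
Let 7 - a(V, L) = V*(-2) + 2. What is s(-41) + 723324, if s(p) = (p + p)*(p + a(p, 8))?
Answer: 733000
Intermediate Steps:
a(V, L) = 5 + 2*V (a(V, L) = 7 - (V*(-2) + 2) = 7 - (-2*V + 2) = 7 - (2 - 2*V) = 7 + (-2 + 2*V) = 5 + 2*V)
s(p) = 2*p*(5 + 3*p) (s(p) = (p + p)*(p + (5 + 2*p)) = (2*p)*(5 + 3*p) = 2*p*(5 + 3*p))
s(-41) + 723324 = 2*(-41)*(5 + 3*(-41)) + 723324 = 2*(-41)*(5 - 123) + 723324 = 2*(-41)*(-118) + 723324 = 9676 + 723324 = 733000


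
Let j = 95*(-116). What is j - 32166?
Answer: -43186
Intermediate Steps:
j = -11020
j - 32166 = -11020 - 32166 = -43186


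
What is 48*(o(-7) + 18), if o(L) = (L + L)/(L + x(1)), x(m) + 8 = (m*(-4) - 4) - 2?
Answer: 22272/25 ≈ 890.88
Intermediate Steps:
x(m) = -14 - 4*m (x(m) = -8 + ((m*(-4) - 4) - 2) = -8 + ((-4*m - 4) - 2) = -8 + ((-4 - 4*m) - 2) = -8 + (-6 - 4*m) = -14 - 4*m)
o(L) = 2*L/(-18 + L) (o(L) = (L + L)/(L + (-14 - 4*1)) = (2*L)/(L + (-14 - 4)) = (2*L)/(L - 18) = (2*L)/(-18 + L) = 2*L/(-18 + L))
48*(o(-7) + 18) = 48*(2*(-7)/(-18 - 7) + 18) = 48*(2*(-7)/(-25) + 18) = 48*(2*(-7)*(-1/25) + 18) = 48*(14/25 + 18) = 48*(464/25) = 22272/25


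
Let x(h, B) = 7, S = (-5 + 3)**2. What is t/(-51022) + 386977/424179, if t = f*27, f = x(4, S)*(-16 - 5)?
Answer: 21427906945/21642460938 ≈ 0.99009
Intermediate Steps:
S = 4 (S = (-2)**2 = 4)
f = -147 (f = 7*(-16 - 5) = 7*(-21) = -147)
t = -3969 (t = -147*27 = -3969)
t/(-51022) + 386977/424179 = -3969/(-51022) + 386977/424179 = -3969*(-1/51022) + 386977*(1/424179) = 3969/51022 + 386977/424179 = 21427906945/21642460938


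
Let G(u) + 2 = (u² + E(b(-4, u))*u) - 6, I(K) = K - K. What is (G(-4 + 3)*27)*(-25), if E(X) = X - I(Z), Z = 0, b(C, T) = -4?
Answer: 2025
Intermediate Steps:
I(K) = 0
E(X) = X (E(X) = X - 1*0 = X + 0 = X)
G(u) = -8 + u² - 4*u (G(u) = -2 + ((u² - 4*u) - 6) = -2 + (-6 + u² - 4*u) = -8 + u² - 4*u)
(G(-4 + 3)*27)*(-25) = ((-8 + (-4 + 3)² - 4*(-4 + 3))*27)*(-25) = ((-8 + (-1)² - 4*(-1))*27)*(-25) = ((-8 + 1 + 4)*27)*(-25) = -3*27*(-25) = -81*(-25) = 2025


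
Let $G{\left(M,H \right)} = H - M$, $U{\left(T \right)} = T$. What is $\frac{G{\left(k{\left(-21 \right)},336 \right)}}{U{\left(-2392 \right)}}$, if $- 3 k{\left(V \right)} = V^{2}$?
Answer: $- \frac{21}{104} \approx -0.20192$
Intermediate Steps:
$k{\left(V \right)} = - \frac{V^{2}}{3}$
$\frac{G{\left(k{\left(-21 \right)},336 \right)}}{U{\left(-2392 \right)}} = \frac{336 - - \frac{\left(-21\right)^{2}}{3}}{-2392} = \left(336 - \left(- \frac{1}{3}\right) 441\right) \left(- \frac{1}{2392}\right) = \left(336 - -147\right) \left(- \frac{1}{2392}\right) = \left(336 + 147\right) \left(- \frac{1}{2392}\right) = 483 \left(- \frac{1}{2392}\right) = - \frac{21}{104}$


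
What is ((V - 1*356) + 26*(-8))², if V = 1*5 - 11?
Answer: 324900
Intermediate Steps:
V = -6 (V = 5 - 11 = -6)
((V - 1*356) + 26*(-8))² = ((-6 - 1*356) + 26*(-8))² = ((-6 - 356) - 208)² = (-362 - 208)² = (-570)² = 324900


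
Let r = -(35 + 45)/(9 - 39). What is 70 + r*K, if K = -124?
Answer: -782/3 ≈ -260.67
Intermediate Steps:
r = 8/3 (r = -80/(-30) = -80*(-1)/30 = -1*(-8/3) = 8/3 ≈ 2.6667)
70 + r*K = 70 + (8/3)*(-124) = 70 - 992/3 = -782/3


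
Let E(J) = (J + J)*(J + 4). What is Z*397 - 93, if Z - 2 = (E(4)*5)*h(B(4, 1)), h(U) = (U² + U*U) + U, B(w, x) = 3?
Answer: 2668541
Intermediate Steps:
E(J) = 2*J*(4 + J) (E(J) = (2*J)*(4 + J) = 2*J*(4 + J))
h(U) = U + 2*U² (h(U) = (U² + U²) + U = 2*U² + U = U + 2*U²)
Z = 6722 (Z = 2 + ((2*4*(4 + 4))*5)*(3*(1 + 2*3)) = 2 + ((2*4*8)*5)*(3*(1 + 6)) = 2 + (64*5)*(3*7) = 2 + 320*21 = 2 + 6720 = 6722)
Z*397 - 93 = 6722*397 - 93 = 2668634 - 93 = 2668541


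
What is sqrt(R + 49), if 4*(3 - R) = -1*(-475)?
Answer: I*sqrt(267)/2 ≈ 8.1701*I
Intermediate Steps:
R = -463/4 (R = 3 - (-1)*(-475)/4 = 3 - 1/4*475 = 3 - 475/4 = -463/4 ≈ -115.75)
sqrt(R + 49) = sqrt(-463/4 + 49) = sqrt(-267/4) = I*sqrt(267)/2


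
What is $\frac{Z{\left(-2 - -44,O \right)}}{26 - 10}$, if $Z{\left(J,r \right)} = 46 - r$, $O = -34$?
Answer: $5$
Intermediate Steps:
$\frac{Z{\left(-2 - -44,O \right)}}{26 - 10} = \frac{46 - -34}{26 - 10} = \frac{46 + 34}{16} = \frac{1}{16} \cdot 80 = 5$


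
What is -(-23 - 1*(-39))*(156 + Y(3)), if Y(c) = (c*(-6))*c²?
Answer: 96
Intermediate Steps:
Y(c) = -6*c³ (Y(c) = (-6*c)*c² = -6*c³)
-(-23 - 1*(-39))*(156 + Y(3)) = -(-23 - 1*(-39))*(156 - 6*3³) = -(-23 + 39)*(156 - 6*27) = -16*(156 - 162) = -16*(-6) = -1*(-96) = 96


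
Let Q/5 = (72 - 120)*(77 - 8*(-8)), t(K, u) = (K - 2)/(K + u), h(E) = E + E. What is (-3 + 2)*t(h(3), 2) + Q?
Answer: -67681/2 ≈ -33841.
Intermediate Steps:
h(E) = 2*E
t(K, u) = (-2 + K)/(K + u)
Q = -33840 (Q = 5*((72 - 120)*(77 - 8*(-8))) = 5*(-48*(77 + 64)) = 5*(-48*141) = 5*(-6768) = -33840)
(-3 + 2)*t(h(3), 2) + Q = (-3 + 2)*((-2 + 2*3)/(2*3 + 2)) - 33840 = -(-2 + 6)/(6 + 2) - 33840 = -4/8 - 33840 = -1*1/2 - 33840 = -1/2 - 33840 = -67681/2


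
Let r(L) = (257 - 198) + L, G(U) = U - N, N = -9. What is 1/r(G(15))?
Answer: 1/83 ≈ 0.012048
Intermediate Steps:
G(U) = 9 + U (G(U) = U - 1*(-9) = U + 9 = 9 + U)
r(L) = 59 + L
1/r(G(15)) = 1/(59 + (9 + 15)) = 1/(59 + 24) = 1/83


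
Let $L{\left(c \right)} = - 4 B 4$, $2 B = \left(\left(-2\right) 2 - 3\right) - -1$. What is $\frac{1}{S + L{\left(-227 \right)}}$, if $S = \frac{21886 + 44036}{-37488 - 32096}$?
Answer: $\frac{34792}{1637055} \approx 0.021253$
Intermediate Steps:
$S = - \frac{32961}{34792}$ ($S = \frac{65922}{-69584} = 65922 \left(- \frac{1}{69584}\right) = - \frac{32961}{34792} \approx -0.94737$)
$B = -3$ ($B = \frac{\left(\left(-2\right) 2 - 3\right) - -1}{2} = \frac{\left(-4 - 3\right) + 1}{2} = \frac{-7 + 1}{2} = \frac{1}{2} \left(-6\right) = -3$)
$L{\left(c \right)} = 48$ ($L{\left(c \right)} = \left(-4\right) \left(-3\right) 4 = 12 \cdot 4 = 48$)
$\frac{1}{S + L{\left(-227 \right)}} = \frac{1}{- \frac{32961}{34792} + 48} = \frac{1}{\frac{1637055}{34792}} = \frac{34792}{1637055}$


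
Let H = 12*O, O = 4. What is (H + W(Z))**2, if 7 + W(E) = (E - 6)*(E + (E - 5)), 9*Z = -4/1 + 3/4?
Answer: 2515524025/419904 ≈ 5990.7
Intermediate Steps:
H = 48 (H = 12*4 = 48)
Z = -13/36 (Z = (-4/1 + 3/4)/9 = (-4*1 + 3*(1/4))/9 = (-4 + 3/4)/9 = (1/9)*(-13/4) = -13/36 ≈ -0.36111)
W(E) = -7 + (-6 + E)*(-5 + 2*E) (W(E) = -7 + (E - 6)*(E + (E - 5)) = -7 + (-6 + E)*(E + (-5 + E)) = -7 + (-6 + E)*(-5 + 2*E))
(H + W(Z))**2 = (48 + (23 - 17*(-13/36) + 2*(-13/36)**2))**2 = (48 + (23 + 221/36 + 2*(169/1296)))**2 = (48 + (23 + 221/36 + 169/648))**2 = (48 + 19051/648)**2 = (50155/648)**2 = 2515524025/419904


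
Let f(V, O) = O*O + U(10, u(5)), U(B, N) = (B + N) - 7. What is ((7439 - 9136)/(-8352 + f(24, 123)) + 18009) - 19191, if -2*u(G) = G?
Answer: -16025404/13555 ≈ -1182.3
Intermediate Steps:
u(G) = -G/2
U(B, N) = -7 + B + N
f(V, O) = ½ + O² (f(V, O) = O*O + (-7 + 10 - ½*5) = O² + (-7 + 10 - 5/2) = O² + ½ = ½ + O²)
((7439 - 9136)/(-8352 + f(24, 123)) + 18009) - 19191 = ((7439 - 9136)/(-8352 + (½ + 123²)) + 18009) - 19191 = (-1697/(-8352 + (½ + 15129)) + 18009) - 19191 = (-1697/(-8352 + 30259/2) + 18009) - 19191 = (-1697/13555/2 + 18009) - 19191 = (-1697*2/13555 + 18009) - 19191 = (-3394/13555 + 18009) - 19191 = 244108601/13555 - 19191 = -16025404/13555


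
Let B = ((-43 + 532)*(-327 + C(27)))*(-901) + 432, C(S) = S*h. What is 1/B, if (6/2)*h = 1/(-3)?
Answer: 1/145394802 ≈ 6.8778e-9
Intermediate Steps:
h = -⅑ (h = (⅓)/(-3) = (⅓)*(-⅓) = -⅑ ≈ -0.11111)
C(S) = -S/9 (C(S) = S*(-⅑) = -S/9)
B = 145394802 (B = ((-43 + 532)*(-327 - ⅑*27))*(-901) + 432 = (489*(-327 - 3))*(-901) + 432 = (489*(-330))*(-901) + 432 = -161370*(-901) + 432 = 145394370 + 432 = 145394802)
1/B = 1/145394802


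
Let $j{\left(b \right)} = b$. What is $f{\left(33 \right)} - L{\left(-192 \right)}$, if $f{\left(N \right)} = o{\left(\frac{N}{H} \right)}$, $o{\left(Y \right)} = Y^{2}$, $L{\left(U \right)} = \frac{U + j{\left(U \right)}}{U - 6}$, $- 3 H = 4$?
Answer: $\frac{322409}{528} \approx 610.62$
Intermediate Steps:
$H = - \frac{4}{3}$ ($H = \left(- \frac{1}{3}\right) 4 = - \frac{4}{3} \approx -1.3333$)
$L{\left(U \right)} = \frac{2 U}{-6 + U}$ ($L{\left(U \right)} = \frac{U + U}{U - 6} = \frac{2 U}{-6 + U}$)
$f{\left(N \right)} = \frac{9 N^{2}}{16}$ ($f{\left(N \right)} = \left(\frac{N}{- \frac{4}{3}}\right)^{2} = \left(- \frac{3 N}{4}\right)^{2} = \frac{9 N^{2}}{16}$)
$f{\left(33 \right)} - L{\left(-192 \right)} = \frac{9 \cdot 33^{2}}{16} - 2 \left(-192\right) \frac{1}{-6 - 192} = \frac{9}{16} \cdot 1089 - 2 \left(-192\right) \frac{1}{-198} = \frac{9801}{16} - 2 \left(-192\right) \left(- \frac{1}{198}\right) = \frac{9801}{16} - \frac{64}{33} = \frac{322409}{528}$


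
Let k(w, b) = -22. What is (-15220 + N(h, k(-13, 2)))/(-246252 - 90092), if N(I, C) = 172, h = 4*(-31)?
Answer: 1881/42043 ≈ 0.044740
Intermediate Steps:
h = -124
(-15220 + N(h, k(-13, 2)))/(-246252 - 90092) = (-15220 + 172)/(-246252 - 90092) = -15048/(-336344) = -15048*(-1/336344) = 1881/42043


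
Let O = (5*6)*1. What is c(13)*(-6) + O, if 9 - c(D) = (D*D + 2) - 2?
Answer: 990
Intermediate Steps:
c(D) = 9 - D² (c(D) = 9 - ((D*D + 2) - 2) = 9 - ((D² + 2) - 2) = 9 - ((2 + D²) - 2) = 9 - D²)
O = 30 (O = 30*1 = 30)
c(13)*(-6) + O = (9 - 1*13²)*(-6) + 30 = (9 - 1*169)*(-6) + 30 = (9 - 169)*(-6) + 30 = -160*(-6) + 30 = 960 + 30 = 990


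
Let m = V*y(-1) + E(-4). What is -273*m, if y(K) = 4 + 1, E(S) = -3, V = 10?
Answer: -12831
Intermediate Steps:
y(K) = 5
m = 47 (m = 10*5 - 3 = 50 - 3 = 47)
-273*m = -273*47 = -12831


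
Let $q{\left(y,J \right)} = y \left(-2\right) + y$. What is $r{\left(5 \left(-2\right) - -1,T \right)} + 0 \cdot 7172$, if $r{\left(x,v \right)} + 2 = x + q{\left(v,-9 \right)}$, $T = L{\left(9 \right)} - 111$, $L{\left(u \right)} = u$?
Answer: $91$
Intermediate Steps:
$q{\left(y,J \right)} = - y$ ($q{\left(y,J \right)} = - 2 y + y = - y$)
$T = -102$ ($T = 9 - 111 = -102$)
$r{\left(x,v \right)} = -2 + x - v$ ($r{\left(x,v \right)} = -2 - \left(v - x\right) = -2 + x - v$)
$r{\left(5 \left(-2\right) - -1,T \right)} + 0 \cdot 7172 = \left(-2 + \left(5 \left(-2\right) - -1\right) - -102\right) + 0 \cdot 7172 = \left(-2 + \left(-10 + \left(-4 + 5\right)\right) + 102\right) + 0 = \left(-2 + \left(-10 + 1\right) + 102\right) + 0 = \left(-2 - 9 + 102\right) + 0 = 91 + 0 = 91$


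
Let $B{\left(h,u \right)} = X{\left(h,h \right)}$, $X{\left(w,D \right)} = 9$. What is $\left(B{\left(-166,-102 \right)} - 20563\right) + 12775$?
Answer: $-7779$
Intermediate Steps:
$B{\left(h,u \right)} = 9$
$\left(B{\left(-166,-102 \right)} - 20563\right) + 12775 = \left(9 - 20563\right) + 12775 = -20554 + 12775 = -7779$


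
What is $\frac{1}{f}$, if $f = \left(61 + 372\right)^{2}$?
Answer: $\frac{1}{187489} \approx 5.3336 \cdot 10^{-6}$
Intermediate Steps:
$f = 187489$ ($f = 433^{2} = 187489$)
$\frac{1}{f} = \frac{1}{187489}$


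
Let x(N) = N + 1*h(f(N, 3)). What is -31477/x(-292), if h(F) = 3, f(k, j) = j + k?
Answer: 31477/289 ≈ 108.92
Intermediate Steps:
x(N) = 3 + N (x(N) = N + 1*3 = N + 3 = 3 + N)
-31477/x(-292) = -31477/(3 - 292) = -31477/(-289) = -31477*(-1/289) = 31477/289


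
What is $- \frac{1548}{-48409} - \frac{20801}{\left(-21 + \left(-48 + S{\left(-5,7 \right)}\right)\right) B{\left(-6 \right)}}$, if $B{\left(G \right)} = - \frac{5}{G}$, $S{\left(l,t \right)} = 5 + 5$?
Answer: $\frac{6042190314}{14280655} \approx 423.1$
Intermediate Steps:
$S{\left(l,t \right)} = 10$
$- \frac{1548}{-48409} - \frac{20801}{\left(-21 + \left(-48 + S{\left(-5,7 \right)}\right)\right) B{\left(-6 \right)}} = - \frac{1548}{-48409} - \frac{20801}{\left(-21 + \left(-48 + 10\right)\right) \left(- \frac{5}{-6}\right)} = \left(-1548\right) \left(- \frac{1}{48409}\right) - \frac{20801}{\left(-21 - 38\right) \left(\left(-5\right) \left(- \frac{1}{6}\right)\right)} = \frac{1548}{48409} - \frac{20801}{\left(-59\right) \frac{5}{6}} = \frac{1548}{48409} - \frac{20801}{- \frac{295}{6}} = \frac{1548}{48409} - - \frac{124806}{295} = \frac{1548}{48409} + \frac{124806}{295} = \frac{6042190314}{14280655}$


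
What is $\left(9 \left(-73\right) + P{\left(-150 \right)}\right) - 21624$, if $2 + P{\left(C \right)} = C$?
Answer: $-22433$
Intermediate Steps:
$P{\left(C \right)} = -2 + C$
$\left(9 \left(-73\right) + P{\left(-150 \right)}\right) - 21624 = \left(9 \left(-73\right) - 152\right) - 21624 = \left(-657 - 152\right) - 21624 = -809 - 21624 = -22433$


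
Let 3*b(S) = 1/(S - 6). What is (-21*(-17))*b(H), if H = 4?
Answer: -119/2 ≈ -59.500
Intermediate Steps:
b(S) = 1/(3*(-6 + S)) (b(S) = 1/(3*(S - 6)) = 1/(3*(-6 + S)))
(-21*(-17))*b(H) = (-21*(-17))*(1/(3*(-6 + 4))) = 357*((1/3)/(-2)) = 357*((1/3)*(-1/2)) = 357*(-1/6) = -119/2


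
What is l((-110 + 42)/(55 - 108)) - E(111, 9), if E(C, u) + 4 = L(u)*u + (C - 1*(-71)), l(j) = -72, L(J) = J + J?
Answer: -412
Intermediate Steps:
L(J) = 2*J
E(C, u) = 67 + C + 2*u**2 (E(C, u) = -4 + ((2*u)*u + (C - 1*(-71))) = -4 + (2*u**2 + (C + 71)) = -4 + (2*u**2 + (71 + C)) = -4 + (71 + C + 2*u**2) = 67 + C + 2*u**2)
l((-110 + 42)/(55 - 108)) - E(111, 9) = -72 - (67 + 111 + 2*9**2) = -72 - (67 + 111 + 2*81) = -72 - (67 + 111 + 162) = -72 - 1*340 = -72 - 340 = -412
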